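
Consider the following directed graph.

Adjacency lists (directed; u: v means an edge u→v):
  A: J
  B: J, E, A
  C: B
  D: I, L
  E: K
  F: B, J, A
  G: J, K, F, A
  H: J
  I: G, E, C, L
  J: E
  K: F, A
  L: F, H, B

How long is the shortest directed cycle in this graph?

For each vertex v, BFS finds the shortest path from v back to v.
The shortest such closed walk is E → K → A → J → E, length 4.

4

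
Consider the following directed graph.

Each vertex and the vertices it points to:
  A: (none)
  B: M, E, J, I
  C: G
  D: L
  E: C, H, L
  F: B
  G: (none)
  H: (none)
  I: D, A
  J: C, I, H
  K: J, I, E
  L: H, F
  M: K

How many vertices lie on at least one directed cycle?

9

A vertex is on a directed cycle iff it belongs to a strongly connected component of size ≥ 2 (or has a self-loop).
The vertices on cycles are {B, D, E, F, I, J, K, L, M} — 9 in total.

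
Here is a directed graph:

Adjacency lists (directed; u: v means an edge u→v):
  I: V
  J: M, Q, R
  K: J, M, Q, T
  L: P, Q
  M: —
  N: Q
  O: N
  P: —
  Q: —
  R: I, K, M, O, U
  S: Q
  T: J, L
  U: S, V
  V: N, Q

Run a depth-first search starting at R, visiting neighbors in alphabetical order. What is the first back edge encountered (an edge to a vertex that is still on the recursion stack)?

DFS from R (visiting neighbors in alphabetical order); mark gray on enter, black on exit:
R gray
  I gray
    V gray
      N gray
        Q gray
        Q black
      N black
      V→Q: Q black — skip
    V black
  I black
  K gray
    J gray
      M gray
      M black
      J→Q: Q black — skip
      J→R: R is gray → back edge
First back edge: J → R.

J->R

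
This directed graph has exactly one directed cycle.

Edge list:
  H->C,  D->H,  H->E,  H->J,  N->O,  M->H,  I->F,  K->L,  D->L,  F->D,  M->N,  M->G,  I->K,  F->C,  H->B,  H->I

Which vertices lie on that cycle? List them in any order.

D, F, H, I

DFS with gray/black marking from H:
H gray
  J gray
  J black
  I gray
    K gray
      L gray
      L black
    K black
    F gray
      C gray
      C black
      D gray
        D→L: L black — skip
        D→H: H is gray → back edge
Back edge closes the cycle H → I → F → D → H; its vertices are {D, F, H, I}.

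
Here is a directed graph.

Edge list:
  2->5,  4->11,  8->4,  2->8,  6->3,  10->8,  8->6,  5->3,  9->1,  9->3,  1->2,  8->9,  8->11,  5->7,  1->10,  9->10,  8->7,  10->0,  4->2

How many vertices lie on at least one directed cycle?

A vertex is on a directed cycle iff it belongs to a strongly connected component of size ≥ 2 (or has a self-loop).
The vertices on cycles are {1, 2, 4, 8, 9, 10} — 6 in total.

6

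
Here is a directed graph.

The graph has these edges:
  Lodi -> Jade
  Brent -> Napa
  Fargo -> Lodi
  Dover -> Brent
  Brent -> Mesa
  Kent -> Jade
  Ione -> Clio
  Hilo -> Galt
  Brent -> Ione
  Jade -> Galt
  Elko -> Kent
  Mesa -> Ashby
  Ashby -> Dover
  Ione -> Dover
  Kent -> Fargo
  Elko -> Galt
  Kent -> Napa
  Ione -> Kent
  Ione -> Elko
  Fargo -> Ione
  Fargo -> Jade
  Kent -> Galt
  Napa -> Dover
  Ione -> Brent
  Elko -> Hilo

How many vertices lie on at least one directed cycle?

9

A vertex is on a directed cycle iff it belongs to a strongly connected component of size ≥ 2 (or has a self-loop).
The vertices on cycles are {Elko, Ione, Kent, Mesa, Napa, Ashby, Brent, Dover, Fargo} — 9 in total.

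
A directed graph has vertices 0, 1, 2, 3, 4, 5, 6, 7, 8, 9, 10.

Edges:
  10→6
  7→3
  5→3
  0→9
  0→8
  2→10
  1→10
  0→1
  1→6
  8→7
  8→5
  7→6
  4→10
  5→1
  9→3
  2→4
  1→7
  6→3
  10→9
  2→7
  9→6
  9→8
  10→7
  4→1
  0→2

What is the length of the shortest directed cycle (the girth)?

For each vertex v, BFS finds the shortest path from v back to v.
The shortest such closed walk is 9 → 8 → 5 → 1 → 10 → 9, length 5.

5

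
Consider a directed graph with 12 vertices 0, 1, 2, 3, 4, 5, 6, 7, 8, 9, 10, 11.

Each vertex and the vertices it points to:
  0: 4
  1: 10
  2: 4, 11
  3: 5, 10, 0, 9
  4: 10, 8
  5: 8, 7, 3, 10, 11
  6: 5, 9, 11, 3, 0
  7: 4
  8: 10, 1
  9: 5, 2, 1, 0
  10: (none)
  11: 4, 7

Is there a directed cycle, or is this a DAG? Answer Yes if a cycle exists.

Yes

DFS with white/gray/black marking, starting from 5:
5 gray
  8 gray
    10 gray
    10 black
    1 gray
      1→10: 10 black — skip
    1 black
  8 black
  7 gray
    4 gray
      4→10: 10 black — skip
      4→8: 8 black — skip
    4 black
  7 black
  3 gray
    3→5: 5 is gray → back edge
Back edge found, so a cycle exists: 5 → 3 → 5.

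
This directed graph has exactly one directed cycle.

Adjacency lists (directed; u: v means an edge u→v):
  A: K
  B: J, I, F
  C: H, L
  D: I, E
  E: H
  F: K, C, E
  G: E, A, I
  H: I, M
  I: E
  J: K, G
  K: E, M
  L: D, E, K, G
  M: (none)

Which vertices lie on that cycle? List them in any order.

E, H, I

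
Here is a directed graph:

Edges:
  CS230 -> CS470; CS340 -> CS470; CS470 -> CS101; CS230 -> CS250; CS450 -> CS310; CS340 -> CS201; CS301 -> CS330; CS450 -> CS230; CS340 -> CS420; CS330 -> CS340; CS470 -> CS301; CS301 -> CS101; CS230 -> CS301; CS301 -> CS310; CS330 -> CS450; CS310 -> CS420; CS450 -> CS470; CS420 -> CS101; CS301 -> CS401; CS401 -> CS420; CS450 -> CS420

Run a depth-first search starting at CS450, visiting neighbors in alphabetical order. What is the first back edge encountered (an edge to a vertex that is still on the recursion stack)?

DFS from CS450 (visiting neighbors in alphabetical order); mark gray on enter, black on exit:
CS450 gray
  CS230 gray
    CS250 gray
    CS250 black
    CS301 gray
      CS101 gray
      CS101 black
      CS310 gray
        CS420 gray
          CS420→CS101: CS101 black — skip
        CS420 black
      CS310 black
      CS330 gray
        CS340 gray
          CS201 gray
          CS201 black
          CS340→CS420: CS420 black — skip
          CS470 gray
            CS470→CS101: CS101 black — skip
            CS470→CS301: CS301 is gray → back edge
First back edge: CS470 → CS301.

CS470->CS301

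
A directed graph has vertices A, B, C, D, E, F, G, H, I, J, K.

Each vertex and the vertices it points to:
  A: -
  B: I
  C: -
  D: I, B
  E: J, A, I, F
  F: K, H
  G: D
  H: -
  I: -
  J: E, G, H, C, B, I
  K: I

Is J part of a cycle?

Yes

J is on a cycle iff J can reach itself via ≥1 edge.
J → E → J — yes.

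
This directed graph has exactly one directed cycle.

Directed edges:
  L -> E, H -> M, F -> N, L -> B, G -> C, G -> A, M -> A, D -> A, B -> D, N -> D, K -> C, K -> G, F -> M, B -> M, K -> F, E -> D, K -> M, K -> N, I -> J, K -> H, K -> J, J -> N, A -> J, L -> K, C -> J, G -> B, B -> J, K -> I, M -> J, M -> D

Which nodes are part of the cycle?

A, D, J, N

DFS with gray/black marking from N:
N gray
  D gray
    A gray
      J gray
        J→N: N is gray → back edge
Back edge closes the cycle N → D → A → J → N; its vertices are {A, D, J, N}.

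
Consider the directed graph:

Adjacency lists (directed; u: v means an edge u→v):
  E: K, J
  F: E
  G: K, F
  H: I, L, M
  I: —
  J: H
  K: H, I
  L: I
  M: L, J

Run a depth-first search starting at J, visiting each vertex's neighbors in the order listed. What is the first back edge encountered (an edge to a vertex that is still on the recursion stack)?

M->J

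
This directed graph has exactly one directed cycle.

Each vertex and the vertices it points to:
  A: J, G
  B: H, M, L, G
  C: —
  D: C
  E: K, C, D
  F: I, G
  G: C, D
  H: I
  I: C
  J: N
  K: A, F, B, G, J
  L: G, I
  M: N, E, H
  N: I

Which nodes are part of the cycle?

B, E, K, M

DFS with gray/black marking from K:
K gray
  A gray
    J gray
      N gray
        I gray
          C gray
          C black
        I black
      N black
    J black
    G gray
      G→C: C black — skip
      D gray
        D→C: C black — skip
      D black
    G black
  A black
  F gray
    F→I: I black — skip
    F→G: G black — skip
  F black
  B gray
    H gray
      H→I: I black — skip
    H black
    M gray
      M→N: N black — skip
      E gray
        E→K: K is gray → back edge
Back edge closes the cycle K → B → M → E → K; its vertices are {B, E, K, M}.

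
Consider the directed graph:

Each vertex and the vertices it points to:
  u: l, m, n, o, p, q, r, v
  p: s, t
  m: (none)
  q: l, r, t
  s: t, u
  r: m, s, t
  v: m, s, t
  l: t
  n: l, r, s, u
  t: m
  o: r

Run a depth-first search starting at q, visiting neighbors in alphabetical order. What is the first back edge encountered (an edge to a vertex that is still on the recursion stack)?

n->r

DFS from q (visiting neighbors in alphabetical order); mark gray on enter, black on exit:
q gray
  l gray
    t gray
      m gray
      m black
    t black
  l black
  r gray
    r→m: m black — skip
    s gray
      s→t: t black — skip
      u gray
        u→l: l black — skip
        u→m: m black — skip
        n gray
          n→l: l black — skip
          n→r: r is gray → back edge
First back edge: n → r.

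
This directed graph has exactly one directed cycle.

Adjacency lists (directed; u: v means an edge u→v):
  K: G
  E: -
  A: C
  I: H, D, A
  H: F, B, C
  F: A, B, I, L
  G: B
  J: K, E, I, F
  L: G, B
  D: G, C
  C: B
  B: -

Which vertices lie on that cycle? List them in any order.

F, H, I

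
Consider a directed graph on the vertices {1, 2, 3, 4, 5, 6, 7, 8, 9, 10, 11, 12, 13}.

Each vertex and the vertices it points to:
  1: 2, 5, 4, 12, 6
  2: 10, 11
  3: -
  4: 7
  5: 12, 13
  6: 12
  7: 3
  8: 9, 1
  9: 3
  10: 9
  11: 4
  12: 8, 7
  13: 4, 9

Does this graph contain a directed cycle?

DFS with white/gray/black marking, starting from 4:
4 gray
  7 gray
    3 gray
    3 black
  7 black
4 black
1 gray
  2 gray
    10 gray
      9 gray
        9→3: 3 black — skip
      9 black
    10 black
    11 gray
      11→4: 4 black — skip
    11 black
  2 black
  5 gray
    12 gray
      8 gray
        8→9: 9 black — skip
        8→1: 1 is gray → back edge
Back edge found, so a cycle exists: 1 → 5 → 12 → 8 → 1.

Yes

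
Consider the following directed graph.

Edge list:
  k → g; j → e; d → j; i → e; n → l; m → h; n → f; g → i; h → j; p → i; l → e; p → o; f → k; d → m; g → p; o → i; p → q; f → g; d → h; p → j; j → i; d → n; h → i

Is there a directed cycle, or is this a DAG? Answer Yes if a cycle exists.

DFS with white/gray/black marking, starting from k:
k gray
  g gray
    i gray
      e gray
      e black
    i black
    p gray
      j gray
        j→i: i black — skip
        j→e: e black — skip
      j black
      o gray
        o→i: i black — skip
      o black
      p→i: i black — skip
      q gray
      q black
    p black
  g black
k black
d gray
  n gray
    f gray
      f→g: g black — skip
      f→k: k black — skip
    f black
    l gray
      l→e: e black — skip
    l black
  n black
  d→j: j black — skip
  h gray
    h→i: i black — skip
    h→j: j black — skip
  h black
  m gray
    m→h: h black — skip
  m black
d black
Every edge goes to a white or black vertex — no back edge, so the graph is acyclic.

No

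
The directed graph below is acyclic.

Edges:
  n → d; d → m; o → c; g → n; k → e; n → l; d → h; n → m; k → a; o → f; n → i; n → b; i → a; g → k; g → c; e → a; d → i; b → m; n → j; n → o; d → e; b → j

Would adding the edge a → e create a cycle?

Yes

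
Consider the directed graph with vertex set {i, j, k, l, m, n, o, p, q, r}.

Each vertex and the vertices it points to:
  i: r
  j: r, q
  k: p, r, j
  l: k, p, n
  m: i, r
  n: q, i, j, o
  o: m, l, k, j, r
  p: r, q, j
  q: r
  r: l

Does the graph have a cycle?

Yes

DFS with white/gray/black marking, starting from k:
k gray
  p gray
    r gray
      l gray
        l→k: k is gray → back edge
Back edge found, so a cycle exists: k → p → r → l → k.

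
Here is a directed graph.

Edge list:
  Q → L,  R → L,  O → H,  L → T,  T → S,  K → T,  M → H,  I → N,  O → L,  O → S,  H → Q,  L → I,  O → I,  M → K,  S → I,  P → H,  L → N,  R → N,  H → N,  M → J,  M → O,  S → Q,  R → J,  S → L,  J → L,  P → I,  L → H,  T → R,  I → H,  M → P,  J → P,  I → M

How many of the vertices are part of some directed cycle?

12

A vertex is on a directed cycle iff it belongs to a strongly connected component of size ≥ 2 (or has a self-loop).
The vertices on cycles are {H, I, J, K, L, M, O, P, Q, R, S, T} — 12 in total.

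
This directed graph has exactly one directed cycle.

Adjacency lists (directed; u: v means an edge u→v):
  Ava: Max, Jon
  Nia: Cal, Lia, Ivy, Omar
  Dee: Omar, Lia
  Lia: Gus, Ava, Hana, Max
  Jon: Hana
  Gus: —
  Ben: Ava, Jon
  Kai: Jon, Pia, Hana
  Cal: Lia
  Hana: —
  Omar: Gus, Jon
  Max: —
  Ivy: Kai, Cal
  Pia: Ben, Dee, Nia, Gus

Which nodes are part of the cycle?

Ivy, Kai, Nia, Pia

DFS with gray/black marking from Pia:
Pia gray
  Ben gray
    Ava gray
      Max gray
      Max black
      Jon gray
        Hana gray
        Hana black
      Jon black
    Ava black
    Ben→Jon: Jon black — skip
  Ben black
  Dee gray
    Omar gray
      Gus gray
      Gus black
      Omar→Jon: Jon black — skip
    Omar black
    Lia gray
      Lia→Gus: Gus black — skip
      Lia→Ava: Ava black — skip
      Lia→Hana: Hana black — skip
      Lia→Max: Max black — skip
    Lia black
  Dee black
  Nia gray
    Cal gray
      Cal→Lia: Lia black — skip
    Cal black
    Nia→Lia: Lia black — skip
    Ivy gray
      Kai gray
        Kai→Jon: Jon black — skip
        Kai→Pia: Pia is gray → back edge
Back edge closes the cycle Pia → Nia → Ivy → Kai → Pia; its vertices are {Ivy, Kai, Nia, Pia}.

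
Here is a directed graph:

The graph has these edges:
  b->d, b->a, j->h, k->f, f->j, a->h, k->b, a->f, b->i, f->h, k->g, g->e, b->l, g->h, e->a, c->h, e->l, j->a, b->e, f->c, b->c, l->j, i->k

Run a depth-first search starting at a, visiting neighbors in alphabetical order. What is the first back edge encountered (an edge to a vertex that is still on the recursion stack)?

DFS from a (visiting neighbors in alphabetical order); mark gray on enter, black on exit:
a gray
  f gray
    c gray
      h gray
      h black
    c black
    f→h: h black — skip
    j gray
      j→a: a is gray → back edge
First back edge: j → a.

j->a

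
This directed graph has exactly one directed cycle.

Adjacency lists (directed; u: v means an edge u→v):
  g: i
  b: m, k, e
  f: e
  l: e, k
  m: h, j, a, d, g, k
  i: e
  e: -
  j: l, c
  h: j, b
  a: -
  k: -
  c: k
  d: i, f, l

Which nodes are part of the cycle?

b, h, m

DFS with gray/black marking from m:
m gray
  h gray
    j gray
      l gray
        e gray
        e black
        k gray
        k black
      l black
      c gray
        c→k: k black — skip
      c black
    j black
    b gray
      b→m: m is gray → back edge
Back edge closes the cycle m → h → b → m; its vertices are {b, h, m}.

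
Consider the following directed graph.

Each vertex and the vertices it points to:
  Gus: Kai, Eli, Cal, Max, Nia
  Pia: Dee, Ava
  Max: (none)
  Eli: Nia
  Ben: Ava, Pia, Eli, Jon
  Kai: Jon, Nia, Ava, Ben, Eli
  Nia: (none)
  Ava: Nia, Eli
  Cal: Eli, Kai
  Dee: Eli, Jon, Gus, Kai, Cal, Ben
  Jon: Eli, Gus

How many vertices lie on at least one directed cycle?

7

A vertex is on a directed cycle iff it belongs to a strongly connected component of size ≥ 2 (or has a self-loop).
The vertices on cycles are {Ben, Cal, Dee, Gus, Jon, Kai, Pia} — 7 in total.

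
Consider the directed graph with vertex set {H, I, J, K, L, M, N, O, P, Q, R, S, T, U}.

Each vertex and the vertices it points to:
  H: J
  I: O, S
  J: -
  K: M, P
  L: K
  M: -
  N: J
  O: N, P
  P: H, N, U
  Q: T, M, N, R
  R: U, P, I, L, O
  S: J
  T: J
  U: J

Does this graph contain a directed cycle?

DFS with white/gray/black marking, starting from K:
K gray
  M gray
  M black
  P gray
    H gray
      J gray
      J black
    H black
    N gray
      N→J: J black — skip
    N black
    U gray
      U→J: J black — skip
    U black
  P black
K black
I gray
  O gray
    O→N: N black — skip
    O→P: P black — skip
  O black
  S gray
    S→J: J black — skip
  S black
I black
L gray
  L→K: K black — skip
L black
Q gray
  T gray
    T→J: J black — skip
  T black
  Q→M: M black — skip
  Q→N: N black — skip
  R gray
    R→U: U black — skip
    R→P: P black — skip
    R→I: I black — skip
    R→L: L black — skip
    R→O: O black — skip
  R black
Q black
Every edge goes to a white or black vertex — no back edge, so the graph is acyclic.

No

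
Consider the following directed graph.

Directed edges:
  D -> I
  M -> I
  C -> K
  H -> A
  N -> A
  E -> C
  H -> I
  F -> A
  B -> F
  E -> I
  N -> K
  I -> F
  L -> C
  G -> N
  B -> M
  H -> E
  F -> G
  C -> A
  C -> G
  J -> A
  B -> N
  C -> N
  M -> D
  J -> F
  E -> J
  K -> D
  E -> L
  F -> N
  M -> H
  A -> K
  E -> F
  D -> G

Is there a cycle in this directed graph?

DFS with white/gray/black marking, starting from M:
M gray
  H gray
    I gray
      F gray
        G gray
          N gray
            A gray
              K gray
                D gray
                  D→I: I is gray → back edge
Back edge found, so a cycle exists: I → F → G → N → A → K → D → I.

Yes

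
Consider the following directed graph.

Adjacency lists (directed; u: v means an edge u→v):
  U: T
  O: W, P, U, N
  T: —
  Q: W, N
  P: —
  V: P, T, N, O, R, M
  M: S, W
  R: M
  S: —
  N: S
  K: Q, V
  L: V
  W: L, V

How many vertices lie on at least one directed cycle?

A vertex is on a directed cycle iff it belongs to a strongly connected component of size ≥ 2 (or has a self-loop).
The vertices on cycles are {L, M, O, R, V, W} — 6 in total.

6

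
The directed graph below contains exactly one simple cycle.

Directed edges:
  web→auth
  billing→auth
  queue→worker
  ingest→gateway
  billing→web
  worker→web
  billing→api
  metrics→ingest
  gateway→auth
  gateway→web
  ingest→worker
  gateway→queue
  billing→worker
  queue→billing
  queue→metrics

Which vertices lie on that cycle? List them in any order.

queue, ingest, gateway, metrics

DFS with gray/black marking from metrics:
metrics gray
  ingest gray
    worker gray
      web gray
        auth gray
        auth black
      web black
    worker black
    gateway gray
      gateway→web: web black — skip
      gateway→auth: auth black — skip
      queue gray
        queue→metrics: metrics is gray → back edge
Back edge closes the cycle metrics → ingest → gateway → queue → metrics; its vertices are {queue, ingest, gateway, metrics}.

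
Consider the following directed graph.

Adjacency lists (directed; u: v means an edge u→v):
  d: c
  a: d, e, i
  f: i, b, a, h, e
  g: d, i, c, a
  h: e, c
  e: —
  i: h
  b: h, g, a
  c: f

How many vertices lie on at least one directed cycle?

8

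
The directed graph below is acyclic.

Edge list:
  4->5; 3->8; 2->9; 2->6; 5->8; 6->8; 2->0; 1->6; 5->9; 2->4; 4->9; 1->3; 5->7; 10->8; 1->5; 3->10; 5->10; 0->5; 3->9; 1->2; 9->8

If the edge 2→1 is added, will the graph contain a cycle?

Yes

Adding 2→1 creates a cycle iff 1 can already reach 2.
Path from 1: 1 → 2.
So 1 → … → 2 → 1 is a cycle.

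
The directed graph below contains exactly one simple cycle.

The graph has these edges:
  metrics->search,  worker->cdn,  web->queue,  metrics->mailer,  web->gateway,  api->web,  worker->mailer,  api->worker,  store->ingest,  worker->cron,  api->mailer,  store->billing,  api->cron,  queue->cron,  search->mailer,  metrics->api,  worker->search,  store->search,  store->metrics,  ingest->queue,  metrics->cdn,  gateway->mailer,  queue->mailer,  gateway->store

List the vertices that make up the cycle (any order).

DFS with gray/black marking from web:
web gray
  gateway gray
    mailer gray
    mailer black
    store gray
      metrics gray
        search gray
          search→mailer: mailer black — skip
        search black
        api gray
          worker gray
            worker→search: search black — skip
            cron gray
            cron black
            cdn gray
            cdn black
            worker→mailer: mailer black — skip
          worker black
          api→web: web is gray → back edge
Back edge closes the cycle web → gateway → store → metrics → api → web; its vertices are {api, web, store, gateway, metrics}.

api, web, store, gateway, metrics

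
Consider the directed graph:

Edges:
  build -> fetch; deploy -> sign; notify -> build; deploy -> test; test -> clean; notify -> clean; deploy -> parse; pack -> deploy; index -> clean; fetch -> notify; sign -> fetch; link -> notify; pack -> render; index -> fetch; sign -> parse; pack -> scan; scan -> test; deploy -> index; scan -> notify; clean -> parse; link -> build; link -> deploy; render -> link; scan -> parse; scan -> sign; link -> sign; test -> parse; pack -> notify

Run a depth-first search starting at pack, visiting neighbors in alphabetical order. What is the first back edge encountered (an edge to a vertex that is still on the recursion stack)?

build→fetch

DFS from pack (visiting neighbors in alphabetical order); mark gray on enter, black on exit:
pack gray
  deploy gray
    index gray
      clean gray
        parse gray
        parse black
      clean black
      fetch gray
        notify gray
          build gray
            build→fetch: fetch is gray → back edge
First back edge: build → fetch.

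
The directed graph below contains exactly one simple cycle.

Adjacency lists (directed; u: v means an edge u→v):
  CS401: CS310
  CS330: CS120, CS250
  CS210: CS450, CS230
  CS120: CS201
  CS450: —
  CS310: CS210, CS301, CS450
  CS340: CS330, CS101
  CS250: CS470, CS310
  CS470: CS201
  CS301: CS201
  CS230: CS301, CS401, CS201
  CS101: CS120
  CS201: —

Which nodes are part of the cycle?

DFS with gray/black marking from CS310:
CS310 gray
  CS210 gray
    CS450 gray
    CS450 black
    CS230 gray
      CS301 gray
        CS201 gray
        CS201 black
      CS301 black
      CS401 gray
        CS401→CS310: CS310 is gray → back edge
Back edge closes the cycle CS310 → CS210 → CS230 → CS401 → CS310; its vertices are {CS210, CS230, CS310, CS401}.

CS210, CS230, CS310, CS401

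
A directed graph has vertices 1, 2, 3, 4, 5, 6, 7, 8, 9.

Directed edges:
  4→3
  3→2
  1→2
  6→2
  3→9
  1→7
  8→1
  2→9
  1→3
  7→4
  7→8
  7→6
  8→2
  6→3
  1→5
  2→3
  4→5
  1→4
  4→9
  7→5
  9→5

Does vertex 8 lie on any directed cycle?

8 is on a cycle iff 8 can reach itself via ≥1 edge.
8 → 1 → 7 → 8 — yes.

Yes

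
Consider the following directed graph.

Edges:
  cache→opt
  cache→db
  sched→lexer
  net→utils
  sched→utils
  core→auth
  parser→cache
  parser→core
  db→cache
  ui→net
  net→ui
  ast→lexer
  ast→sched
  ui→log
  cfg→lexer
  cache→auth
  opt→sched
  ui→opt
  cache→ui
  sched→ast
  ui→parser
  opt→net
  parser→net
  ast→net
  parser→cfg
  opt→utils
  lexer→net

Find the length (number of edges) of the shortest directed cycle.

2

For each vertex v, BFS finds the shortest path from v back to v.
The shortest such closed walk is cache → db → cache, length 2.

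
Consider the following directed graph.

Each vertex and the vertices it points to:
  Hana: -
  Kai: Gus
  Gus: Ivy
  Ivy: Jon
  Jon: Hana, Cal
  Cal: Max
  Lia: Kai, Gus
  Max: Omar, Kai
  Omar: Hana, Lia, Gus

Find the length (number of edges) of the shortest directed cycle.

For each vertex v, BFS finds the shortest path from v back to v.
The shortest such closed walk is Jon → Cal → Max → Kai → Gus → Ivy → Jon, length 6.

6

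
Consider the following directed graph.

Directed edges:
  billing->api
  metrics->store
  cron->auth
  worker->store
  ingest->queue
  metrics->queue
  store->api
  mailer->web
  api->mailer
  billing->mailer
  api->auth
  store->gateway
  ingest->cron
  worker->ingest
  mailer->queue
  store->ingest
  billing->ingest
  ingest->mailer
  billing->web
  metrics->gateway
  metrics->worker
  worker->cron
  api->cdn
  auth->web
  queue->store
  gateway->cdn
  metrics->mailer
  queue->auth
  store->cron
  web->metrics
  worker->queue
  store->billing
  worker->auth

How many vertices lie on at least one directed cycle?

11

A vertex is on a directed cycle iff it belongs to a strongly connected component of size ≥ 2 (or has a self-loop).
The vertices on cycles are {api, web, auth, cron, queue, store, ingest, mailer, worker, billing, metrics} — 11 in total.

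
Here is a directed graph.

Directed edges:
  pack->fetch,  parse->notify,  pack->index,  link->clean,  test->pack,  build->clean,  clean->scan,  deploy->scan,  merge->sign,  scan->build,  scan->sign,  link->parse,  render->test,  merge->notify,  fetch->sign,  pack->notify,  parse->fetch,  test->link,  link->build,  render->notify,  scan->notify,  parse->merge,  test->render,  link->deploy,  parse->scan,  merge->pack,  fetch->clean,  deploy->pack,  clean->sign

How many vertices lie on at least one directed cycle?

5

A vertex is on a directed cycle iff it belongs to a strongly connected component of size ≥ 2 (or has a self-loop).
The vertices on cycles are {scan, test, build, clean, render} — 5 in total.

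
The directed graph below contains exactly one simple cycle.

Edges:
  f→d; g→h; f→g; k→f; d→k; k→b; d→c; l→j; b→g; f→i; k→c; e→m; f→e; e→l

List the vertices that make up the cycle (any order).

DFS with gray/black marking from k:
k gray
  f gray
    e gray
      m gray
      m black
      l gray
        j gray
        j black
      l black
    e black
    g gray
      h gray
      h black
    g black
    i gray
    i black
    d gray
      d→k: k is gray → back edge
Back edge closes the cycle k → f → d → k; its vertices are {d, f, k}.

d, f, k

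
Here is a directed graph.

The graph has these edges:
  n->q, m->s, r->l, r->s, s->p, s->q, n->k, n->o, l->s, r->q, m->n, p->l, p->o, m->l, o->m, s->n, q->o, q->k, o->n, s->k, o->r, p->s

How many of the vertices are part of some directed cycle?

A vertex is on a directed cycle iff it belongs to a strongly connected component of size ≥ 2 (or has a self-loop).
The vertices on cycles are {l, m, n, o, p, q, r, s} — 8 in total.

8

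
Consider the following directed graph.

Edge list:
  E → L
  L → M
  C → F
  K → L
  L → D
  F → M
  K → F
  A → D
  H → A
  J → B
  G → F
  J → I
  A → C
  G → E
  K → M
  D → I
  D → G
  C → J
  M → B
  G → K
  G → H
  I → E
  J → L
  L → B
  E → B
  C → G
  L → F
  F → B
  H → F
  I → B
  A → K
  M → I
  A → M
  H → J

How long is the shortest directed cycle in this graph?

4

For each vertex v, BFS finds the shortest path from v back to v.
The shortest such closed walk is H → A → D → G → H, length 4.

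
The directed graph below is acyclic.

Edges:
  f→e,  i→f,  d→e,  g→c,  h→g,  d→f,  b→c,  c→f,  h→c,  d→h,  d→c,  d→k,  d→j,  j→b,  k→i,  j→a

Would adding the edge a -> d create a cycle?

Adding a→d creates a cycle iff d can already reach a.
Path from d: d → j → a.
So d → … → a → d is a cycle.

Yes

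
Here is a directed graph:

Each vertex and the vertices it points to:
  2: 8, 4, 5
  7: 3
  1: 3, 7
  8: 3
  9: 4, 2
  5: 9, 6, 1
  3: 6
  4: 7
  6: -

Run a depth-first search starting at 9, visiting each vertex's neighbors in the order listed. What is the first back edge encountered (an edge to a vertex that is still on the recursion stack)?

DFS from 9 (visiting each vertex's neighbors in the order listed); mark gray on enter, black on exit:
9 gray
  4 gray
    7 gray
      3 gray
        6 gray
        6 black
      3 black
    7 black
  4 black
  2 gray
    8 gray
      8→3: 3 black — skip
    8 black
    2→4: 4 black — skip
    5 gray
      5→9: 9 is gray → back edge
First back edge: 5 → 9.

5→9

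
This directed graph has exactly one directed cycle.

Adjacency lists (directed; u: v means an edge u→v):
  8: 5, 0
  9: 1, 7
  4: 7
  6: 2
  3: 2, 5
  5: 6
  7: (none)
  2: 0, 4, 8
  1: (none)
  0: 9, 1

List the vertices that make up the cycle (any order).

2, 5, 6, 8

DFS with gray/black marking from 2:
2 gray
  0 gray
    9 gray
      1 gray
      1 black
      7 gray
      7 black
    9 black
    0→1: 1 black — skip
  0 black
  4 gray
    4→7: 7 black — skip
  4 black
  8 gray
    5 gray
      6 gray
        6→2: 2 is gray → back edge
Back edge closes the cycle 2 → 8 → 5 → 6 → 2; its vertices are {2, 5, 6, 8}.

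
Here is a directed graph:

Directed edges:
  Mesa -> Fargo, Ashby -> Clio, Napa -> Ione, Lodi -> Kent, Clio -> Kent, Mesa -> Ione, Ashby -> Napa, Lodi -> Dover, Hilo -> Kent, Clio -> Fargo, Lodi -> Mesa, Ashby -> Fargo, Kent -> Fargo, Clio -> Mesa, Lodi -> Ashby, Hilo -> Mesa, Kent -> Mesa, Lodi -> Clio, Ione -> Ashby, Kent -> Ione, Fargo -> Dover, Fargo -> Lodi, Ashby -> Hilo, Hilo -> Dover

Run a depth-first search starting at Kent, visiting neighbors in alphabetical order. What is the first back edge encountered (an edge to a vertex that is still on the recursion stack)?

DFS from Kent (visiting neighbors in alphabetical order); mark gray on enter, black on exit:
Kent gray
  Fargo gray
    Dover gray
    Dover black
    Lodi gray
      Ashby gray
        Clio gray
          Clio→Fargo: Fargo is gray → back edge
First back edge: Clio → Fargo.

Clio→Fargo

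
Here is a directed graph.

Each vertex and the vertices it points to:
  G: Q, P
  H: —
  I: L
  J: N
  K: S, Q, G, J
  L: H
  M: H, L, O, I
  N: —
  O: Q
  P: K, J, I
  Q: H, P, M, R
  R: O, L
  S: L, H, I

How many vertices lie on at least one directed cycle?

7

A vertex is on a directed cycle iff it belongs to a strongly connected component of size ≥ 2 (or has a self-loop).
The vertices on cycles are {G, K, M, O, P, Q, R} — 7 in total.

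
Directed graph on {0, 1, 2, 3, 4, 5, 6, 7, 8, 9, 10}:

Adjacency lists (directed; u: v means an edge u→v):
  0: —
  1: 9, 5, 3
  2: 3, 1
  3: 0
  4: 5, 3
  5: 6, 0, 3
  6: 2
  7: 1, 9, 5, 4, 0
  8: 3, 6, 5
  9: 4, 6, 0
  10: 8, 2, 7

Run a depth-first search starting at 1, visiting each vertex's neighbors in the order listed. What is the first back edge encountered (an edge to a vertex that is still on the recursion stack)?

2->1

DFS from 1 (visiting each vertex's neighbors in the order listed); mark gray on enter, black on exit:
1 gray
  9 gray
    4 gray
      5 gray
        6 gray
          2 gray
            3 gray
              0 gray
              0 black
            3 black
            2→1: 1 is gray → back edge
First back edge: 2 → 1.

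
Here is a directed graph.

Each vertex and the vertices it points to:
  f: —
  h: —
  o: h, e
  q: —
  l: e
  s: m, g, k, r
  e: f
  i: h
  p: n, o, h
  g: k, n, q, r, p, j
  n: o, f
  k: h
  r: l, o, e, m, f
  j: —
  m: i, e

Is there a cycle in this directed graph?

DFS with white/gray/black marking, starting from e:
e gray
  f gray
  f black
e black
h gray
h black
o gray
  o→h: h black — skip
  o→e: e black — skip
o black
q gray
q black
l gray
  l→e: e black — skip
l black
s gray
  m gray
    i gray
      i→h: h black — skip
    i black
    m→e: e black — skip
  m black
  g gray
    k gray
      k→h: h black — skip
    k black
    n gray
      n→o: o black — skip
      n→f: f black — skip
    n black
    g→q: q black — skip
    r gray
      r→l: l black — skip
      r→o: o black — skip
      r→e: e black — skip
      r→m: m black — skip
      r→f: f black — skip
    r black
    p gray
      p→n: n black — skip
      p→o: o black — skip
      p→h: h black — skip
    p black
    j gray
    j black
  g black
  s→k: k black — skip
  s→r: r black — skip
s black
Every edge goes to a white or black vertex — no back edge, so the graph is acyclic.

No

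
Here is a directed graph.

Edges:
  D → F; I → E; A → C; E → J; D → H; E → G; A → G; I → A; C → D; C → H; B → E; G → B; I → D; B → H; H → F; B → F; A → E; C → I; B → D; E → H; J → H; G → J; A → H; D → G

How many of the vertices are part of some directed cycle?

A vertex is on a directed cycle iff it belongs to a strongly connected component of size ≥ 2 (or has a self-loop).
The vertices on cycles are {A, B, C, D, E, G, I} — 7 in total.

7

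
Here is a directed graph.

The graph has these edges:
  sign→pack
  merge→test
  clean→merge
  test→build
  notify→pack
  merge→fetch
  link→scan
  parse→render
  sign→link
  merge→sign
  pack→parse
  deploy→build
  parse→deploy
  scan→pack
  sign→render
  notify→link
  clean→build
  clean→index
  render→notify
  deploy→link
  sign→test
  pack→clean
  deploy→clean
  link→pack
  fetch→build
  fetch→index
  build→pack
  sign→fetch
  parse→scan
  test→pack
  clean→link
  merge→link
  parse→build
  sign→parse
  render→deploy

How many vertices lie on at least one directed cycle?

13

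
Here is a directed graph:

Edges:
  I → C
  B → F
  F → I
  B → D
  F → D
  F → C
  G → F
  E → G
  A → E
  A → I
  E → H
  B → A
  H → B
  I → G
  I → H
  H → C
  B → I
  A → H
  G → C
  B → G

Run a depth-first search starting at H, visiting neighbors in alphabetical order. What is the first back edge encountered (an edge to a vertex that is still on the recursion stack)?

I->G

DFS from H (visiting neighbors in alphabetical order); mark gray on enter, black on exit:
H gray
  B gray
    A gray
      E gray
        G gray
          C gray
          C black
          F gray
            F→C: C black — skip
            D gray
            D black
            I gray
              I→C: C black — skip
              I→G: G is gray → back edge
First back edge: I → G.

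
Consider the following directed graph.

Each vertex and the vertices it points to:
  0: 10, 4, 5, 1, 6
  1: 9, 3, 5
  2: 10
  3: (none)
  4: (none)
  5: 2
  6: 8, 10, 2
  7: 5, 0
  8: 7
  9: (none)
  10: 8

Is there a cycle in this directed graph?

Yes

DFS with white/gray/black marking, starting from 10:
10 gray
  8 gray
    7 gray
      5 gray
        2 gray
          2→10: 10 is gray → back edge
Back edge found, so a cycle exists: 10 → 8 → 7 → 5 → 2 → 10.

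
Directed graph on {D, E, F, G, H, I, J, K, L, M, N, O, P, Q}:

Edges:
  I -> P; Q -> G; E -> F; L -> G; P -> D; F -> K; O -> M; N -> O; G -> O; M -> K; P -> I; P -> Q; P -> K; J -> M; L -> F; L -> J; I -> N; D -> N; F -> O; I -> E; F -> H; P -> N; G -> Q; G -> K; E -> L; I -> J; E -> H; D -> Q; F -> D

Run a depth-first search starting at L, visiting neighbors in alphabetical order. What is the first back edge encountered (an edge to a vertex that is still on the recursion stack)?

DFS from L (visiting neighbors in alphabetical order); mark gray on enter, black on exit:
L gray
  F gray
    D gray
      N gray
        O gray
          M gray
            K gray
            K black
          M black
        O black
      N black
      Q gray
        G gray
          G→K: K black — skip
          G→O: O black — skip
          G→Q: Q is gray → back edge
First back edge: G → Q.

G→Q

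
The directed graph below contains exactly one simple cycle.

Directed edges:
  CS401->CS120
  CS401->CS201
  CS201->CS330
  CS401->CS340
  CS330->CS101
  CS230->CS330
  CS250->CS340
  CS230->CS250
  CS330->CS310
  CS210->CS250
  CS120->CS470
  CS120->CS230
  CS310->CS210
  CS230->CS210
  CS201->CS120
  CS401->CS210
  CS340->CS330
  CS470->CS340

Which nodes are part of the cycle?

CS210, CS250, CS310, CS330, CS340

DFS with gray/black marking from CS330:
CS330 gray
  CS310 gray
    CS210 gray
      CS250 gray
        CS340 gray
          CS340→CS330: CS330 is gray → back edge
Back edge closes the cycle CS330 → CS310 → CS210 → CS250 → CS340 → CS330; its vertices are {CS210, CS250, CS310, CS330, CS340}.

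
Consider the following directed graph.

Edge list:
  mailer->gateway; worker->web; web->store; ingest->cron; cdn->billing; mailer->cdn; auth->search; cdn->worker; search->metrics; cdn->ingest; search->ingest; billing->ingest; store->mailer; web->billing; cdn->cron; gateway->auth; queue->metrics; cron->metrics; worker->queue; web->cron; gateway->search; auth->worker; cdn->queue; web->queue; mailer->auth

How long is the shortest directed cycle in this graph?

For each vertex v, BFS finds the shortest path from v back to v.
The shortest such closed walk is store → mailer → auth → worker → web → store, length 5.

5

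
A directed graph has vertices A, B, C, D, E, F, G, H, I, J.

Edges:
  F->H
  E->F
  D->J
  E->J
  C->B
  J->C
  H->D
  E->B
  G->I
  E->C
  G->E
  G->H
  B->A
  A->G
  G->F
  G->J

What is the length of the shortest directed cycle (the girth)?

For each vertex v, BFS finds the shortest path from v back to v.
The shortest such closed walk is G → E → B → A → G, length 4.

4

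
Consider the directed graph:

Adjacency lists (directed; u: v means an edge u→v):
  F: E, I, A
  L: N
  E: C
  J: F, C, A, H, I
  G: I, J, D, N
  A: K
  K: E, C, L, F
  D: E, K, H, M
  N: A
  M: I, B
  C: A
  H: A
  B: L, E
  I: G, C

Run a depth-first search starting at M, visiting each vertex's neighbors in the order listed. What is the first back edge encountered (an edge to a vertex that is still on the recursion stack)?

DFS from M (visiting each vertex's neighbors in the order listed); mark gray on enter, black on exit:
M gray
  I gray
    G gray
      G→I: I is gray → back edge
First back edge: G → I.

G->I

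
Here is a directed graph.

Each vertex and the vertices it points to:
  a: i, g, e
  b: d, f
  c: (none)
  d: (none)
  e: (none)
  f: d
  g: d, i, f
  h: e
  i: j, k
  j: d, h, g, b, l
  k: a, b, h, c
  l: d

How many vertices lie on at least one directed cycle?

5

A vertex is on a directed cycle iff it belongs to a strongly connected component of size ≥ 2 (or has a self-loop).
The vertices on cycles are {a, g, i, j, k} — 5 in total.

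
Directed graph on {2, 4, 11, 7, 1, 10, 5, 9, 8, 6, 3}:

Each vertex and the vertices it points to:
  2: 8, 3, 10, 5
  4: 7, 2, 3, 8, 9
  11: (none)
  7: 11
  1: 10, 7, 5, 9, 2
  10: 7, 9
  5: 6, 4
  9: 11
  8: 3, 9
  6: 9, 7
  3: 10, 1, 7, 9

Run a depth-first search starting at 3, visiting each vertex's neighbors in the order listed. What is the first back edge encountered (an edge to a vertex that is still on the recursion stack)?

8->3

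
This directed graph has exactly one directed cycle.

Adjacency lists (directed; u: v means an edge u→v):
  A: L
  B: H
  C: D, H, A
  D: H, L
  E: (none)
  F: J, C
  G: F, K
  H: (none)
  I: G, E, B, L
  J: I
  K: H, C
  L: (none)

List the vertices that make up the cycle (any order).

DFS with gray/black marking from I:
I gray
  G gray
    F gray
      J gray
        J→I: I is gray → back edge
Back edge closes the cycle I → G → F → J → I; its vertices are {F, G, I, J}.

F, G, I, J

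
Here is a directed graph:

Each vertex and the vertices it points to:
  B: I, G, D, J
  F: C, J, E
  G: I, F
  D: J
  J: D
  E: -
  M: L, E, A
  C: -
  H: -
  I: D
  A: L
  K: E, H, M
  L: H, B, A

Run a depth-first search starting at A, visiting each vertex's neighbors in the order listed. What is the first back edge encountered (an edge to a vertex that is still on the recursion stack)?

DFS from A (visiting each vertex's neighbors in the order listed); mark gray on enter, black on exit:
A gray
  L gray
    H gray
    H black
    B gray
      I gray
        D gray
          J gray
            J→D: D is gray → back edge
First back edge: J → D.

J→D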